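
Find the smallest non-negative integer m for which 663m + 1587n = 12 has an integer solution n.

gcd(663, 1587) = 3 (Euclid: 1587 = 2·663 + 261; 663 = 2·261 + 141; 261 = 1·141 + 120; 141 = 1·120 + 21; 120 = 5·21 + 15; 21 = 1·15 + 6; 15 = 2·6 + 3; 6 = 2·3 + 0), and 3 | 12.
Extended Euclid: 663·(-225) + 1587·(94) = 3. Scale by 4: m₀ = -900.
General solution m = m₀ + 529t; reducing mod 529 gives m = 158 (and n = -66).

158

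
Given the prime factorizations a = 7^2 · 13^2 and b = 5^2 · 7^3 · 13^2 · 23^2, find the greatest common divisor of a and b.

min exponent per shared prime: 7^2 · 13^2 = 8281

8281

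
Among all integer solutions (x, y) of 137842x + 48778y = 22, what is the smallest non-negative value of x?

5497

Euclid: 137842 = 2·48778 + 40286; 48778 = 1·40286 + 8492; 40286 = 4·8492 + 6318; 8492 = 1·6318 + 2174; 6318 = 2·2174 + 1970; 2174 = 1·1970 + 204; 1970 = 9·204 + 134; 204 = 1·134 + 70; 134 = 1·70 + 64; 70 = 1·64 + 6; 64 = 10·6 + 4; 6 = 1·4 + 2; 4 = 2·2 + 0 → gcd = 2; 22 = 2·11.
Back-substitution yields 137842·(-8369) + 48778·(23650) = 2, so one solution is x = -8369·11 = -92059, y = 23650·11 = 260150.
Solutions in x differ by 48778/2 = 24389; the one in [0, 24389) is -92059 mod 24389 = 5497.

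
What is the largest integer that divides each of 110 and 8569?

11

110 = 2 · 5 · 11
8569 = 11 · 19 · 41
Common: 11 = 11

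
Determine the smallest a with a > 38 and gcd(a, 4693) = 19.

Multiples of 19 above 38: 19·3, 19·4, … . Need the cofactor coprime to 4693/19 = 247.
Checking s = 3, 4, … the first with gcd(s, 247) = 1 is s = 3, giving 57.

57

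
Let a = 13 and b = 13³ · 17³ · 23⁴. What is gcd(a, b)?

13

min exponent per shared prime: 13 = 13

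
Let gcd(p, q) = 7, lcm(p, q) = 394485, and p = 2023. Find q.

Using pq = gcd(p,q)·lcm(p,q) = 7·394485 = 2761395, we get q = 2761395/2023 = 1365.

1365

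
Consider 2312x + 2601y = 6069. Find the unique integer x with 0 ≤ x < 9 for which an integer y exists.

gcd(2312, 2601) = 289 (Euclid: 2601 = 1·2312 + 289; 2312 = 8·289 + 0), and 289 | 6069.
Extended Euclid: 2312·(-1) + 2601·(1) = 289. Scale by 21: x₀ = -21.
General solution x = x₀ + 9t; reducing mod 9 gives x = 6 (and y = -3).

6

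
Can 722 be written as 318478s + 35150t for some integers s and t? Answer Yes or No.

gcd(318478, 35150): 318478 = 9·35150 + 2128; 35150 = 16·2128 + 1102; 2128 = 1·1102 + 1026; 1102 = 1·1026 + 76; 1026 = 13·76 + 38; 76 = 2·38 + 0 → 38
38 divides 722, so a solution exists.

Yes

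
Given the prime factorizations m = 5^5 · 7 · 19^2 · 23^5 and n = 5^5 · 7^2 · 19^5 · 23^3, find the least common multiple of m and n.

max exponent per prime: 5^5 · 7^2 · 19^5 · 23^5 = 2440356565099665625

2440356565099665625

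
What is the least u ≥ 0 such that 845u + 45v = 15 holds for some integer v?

Reduce mod 45: 845u ≡ 15 (mod 45). With g = gcd(845, 45) = 5 dividing 15, divide through: 169u ≡ 3 (mod 9).
Since gcd(169, 9) = 1, u ≡ 3·(169)⁻¹ ≡ 3 (mod 9). Smallest non-negative: 3.

3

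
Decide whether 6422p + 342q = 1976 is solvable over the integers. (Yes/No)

Yes

By Bézout, 6422p + 342q = 1976 has integer solutions iff gcd(6422, 342) | 1976.
Euclid: 6422 = 18·342 + 266; 342 = 1·266 + 76; 266 = 3·76 + 38; 76 = 2·38 + 0. gcd = 38; 1976 mod 38 = 0. Yes.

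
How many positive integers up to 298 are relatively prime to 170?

Prime factors of 170: 2, 5, 17. Count integers ≤ 298 divisible by none of them.
By inclusion–exclusion: 298 − ⌊298/2⌋ − ⌊298/5⌋ − ⌊298/17⌋ + ⌊298/10⌋ + ⌊298/34⌋ + ⌊298/85⌋ − ⌊298/170⌋ = 112.

112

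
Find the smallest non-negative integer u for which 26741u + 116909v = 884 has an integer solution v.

223

Reduce mod 116909: 26741u ≡ 884 (mod 116909). With g = gcd(26741, 116909) = 221 dividing 884, divide through: 121u ≡ 4 (mod 529).
Since gcd(121, 529) = 1, u ≡ 4·(121)⁻¹ ≡ 223 (mod 529). Smallest non-negative: 223.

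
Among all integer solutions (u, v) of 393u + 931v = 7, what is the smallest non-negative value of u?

Reduce mod 931: 393u ≡ 7 (mod 931). With g = gcd(393, 931) = 1 dividing 7, divide through: 393u ≡ 7 (mod 931).
Since gcd(393, 931) = 1, u ≡ 7·(393)⁻¹ ≡ 154 (mod 931). Smallest non-negative: 154.

154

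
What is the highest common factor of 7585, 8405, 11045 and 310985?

gcd(7585, 8405): 8405 = 1·7585 + 820; 7585 = 9·820 + 205; 820 = 4·205 + 0 → 205
gcd(205, 11045): 11045 = 53·205 + 180; 205 = 1·180 + 25; 180 = 7·25 + 5; 25 = 5·5 + 0 → 5
gcd(5, 310985): 310985 = 62197·5 + 0 → 5

5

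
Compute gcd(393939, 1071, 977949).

393939 = 3² · 7 · 13² · 37; 1071 = 3² · 7 · 17; 977949 = 3² · 7 · 19² · 43
gcd takes min exponent of each prime: 3² · 7 = 63

63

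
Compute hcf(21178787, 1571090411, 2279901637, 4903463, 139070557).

104329

gcd(21178787, 1571090411): 1571090411 = 74·21178787 + 3860173; 21178787 = 5·3860173 + 1877922; 3860173 = 2·1877922 + 104329; 1877922 = 18·104329 + 0 → 104329
gcd(104329, 2279901637): 2279901637 = 21853·104329 + 0 → 104329
gcd(104329, 4903463): 4903463 = 47·104329 + 0 → 104329
gcd(104329, 139070557): 139070557 = 1333·104329 + 0 → 104329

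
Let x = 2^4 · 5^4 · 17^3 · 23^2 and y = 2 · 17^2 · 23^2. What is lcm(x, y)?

max exponent per prime: 2^4 · 5^4 · 17^3 · 23^2 = 25989770000

25989770000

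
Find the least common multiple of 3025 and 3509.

3025 = 5² · 11²; 3509 = 11² · 29
max exponents: 5² · 11² · 29 = 87725

87725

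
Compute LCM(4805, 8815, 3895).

4805 = 5 · 31²; 8815 = 5 · 41 · 43; 3895 = 5 · 19 · 41
lcm takes max exponent of each prime: 5 · 19 · 31² · 41 · 43 = 160953085

160953085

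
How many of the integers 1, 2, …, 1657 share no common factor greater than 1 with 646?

646 = 2·17·19. Inclusion–exclusion on these primes:
1657 − ⌊1657/2⌋ − ⌊1657/17⌋ − ⌊1657/19⌋ + ⌊1657/34⌋ + ⌊1657/38⌋ + ⌊1657/323⌋ − ⌊1657/646⌋ = 739

739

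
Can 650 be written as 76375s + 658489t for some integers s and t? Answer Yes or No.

gcd(76375, 658489): 658489 = 8·76375 + 47489; 76375 = 1·47489 + 28886; 47489 = 1·28886 + 18603; 28886 = 1·18603 + 10283; 18603 = 1·10283 + 8320; 10283 = 1·8320 + 1963; 8320 = 4·1963 + 468; 1963 = 4·468 + 91; 468 = 5·91 + 13; 91 = 7·13 + 0 → 13
13 divides 650, so a solution exists.

Yes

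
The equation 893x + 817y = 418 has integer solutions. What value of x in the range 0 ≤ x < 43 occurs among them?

27

Reduce mod 817: 893x ≡ 418 (mod 817). With g = gcd(893, 817) = 19 dividing 418, divide through: 47x ≡ 22 (mod 43).
Since gcd(47, 43) = 1, x ≡ 22·(47)⁻¹ ≡ 27 (mod 43). Smallest non-negative: 27.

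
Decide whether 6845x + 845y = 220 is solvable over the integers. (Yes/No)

Yes

By Bézout, 6845x + 845y = 220 has integer solutions iff gcd(6845, 845) | 220.
Euclid: 6845 = 8·845 + 85; 845 = 9·85 + 80; 85 = 1·80 + 5; 80 = 16·5 + 0. gcd = 5; 220 mod 5 = 0. Yes.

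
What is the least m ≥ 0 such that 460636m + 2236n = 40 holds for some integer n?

2

Reduce mod 2236: 460636m ≡ 40 (mod 2236). With g = gcd(460636, 2236) = 4 dividing 40, divide through: 115159m ≡ 10 (mod 559).
Since gcd(115159, 559) = 1, m ≡ 10·(115159)⁻¹ ≡ 2 (mod 559). Smallest non-negative: 2.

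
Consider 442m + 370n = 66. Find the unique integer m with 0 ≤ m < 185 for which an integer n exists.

78

Euclid: 442 = 1·370 + 72; 370 = 5·72 + 10; 72 = 7·10 + 2; 10 = 5·2 + 0 → gcd = 2; 66 = 2·33.
Back-substitution yields 442·(36) + 370·(-43) = 2, so one solution is m = 36·33 = 1188, n = -43·33 = -1419.
Solutions in m differ by 370/2 = 185; the one in [0, 185) is 1188 mod 185 = 78.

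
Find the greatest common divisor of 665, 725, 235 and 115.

gcd(665, 725): 725 = 1·665 + 60; 665 = 11·60 + 5; 60 = 12·5 + 0 → 5
gcd(5, 235): 235 = 47·5 + 0 → 5
gcd(5, 115): 115 = 23·5 + 0 → 5

5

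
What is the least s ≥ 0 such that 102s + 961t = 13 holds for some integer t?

556

gcd(102, 961) = 1 (Euclid: 961 = 9·102 + 43; 102 = 2·43 + 16; 43 = 2·16 + 11; 16 = 1·11 + 5; 11 = 2·5 + 1; 5 = 5·1 + 0), and 1 | 13.
Extended Euclid: 102·(-179) + 961·(19) = 1. Scale by 13: s₀ = -2327.
General solution s = s₀ + 961k; reducing mod 961 gives s = 556 (and t = -59).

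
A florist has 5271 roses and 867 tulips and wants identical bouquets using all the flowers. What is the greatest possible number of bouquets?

3

5271 = 3 · 7 · 251
867 = 3 · 17²
Common: 3 = 3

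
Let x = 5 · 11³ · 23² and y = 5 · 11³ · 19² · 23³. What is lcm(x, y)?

max exponent per prime: 5 · 11³ · 19² · 23³ = 29230669985

29230669985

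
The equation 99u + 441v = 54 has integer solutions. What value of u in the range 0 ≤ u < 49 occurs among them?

5

Reduce mod 441: 99u ≡ 54 (mod 441). With g = gcd(99, 441) = 9 dividing 54, divide through: 11u ≡ 6 (mod 49).
Since gcd(11, 49) = 1, u ≡ 6·(11)⁻¹ ≡ 5 (mod 49). Smallest non-negative: 5.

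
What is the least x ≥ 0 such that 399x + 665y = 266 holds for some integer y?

4

Reduce mod 665: 399x ≡ 266 (mod 665). With g = gcd(399, 665) = 133 dividing 266, divide through: 3x ≡ 2 (mod 5).
Since gcd(3, 5) = 1, x ≡ 2·(3)⁻¹ ≡ 4 (mod 5). Smallest non-negative: 4.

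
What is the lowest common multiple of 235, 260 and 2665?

501020

lcm(235, 260) = 235·260/gcd = 61100/5 = 12220
lcm(12220, 2665) = 12220·2665/gcd = 32566300/65 = 501020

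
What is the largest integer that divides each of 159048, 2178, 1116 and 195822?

gcd(159048, 2178): 159048 = 73·2178 + 54; 2178 = 40·54 + 18; 54 = 3·18 + 0 → 18
gcd(18, 1116): 1116 = 62·18 + 0 → 18
gcd(18, 195822): 195822 = 10879·18 + 0 → 18

18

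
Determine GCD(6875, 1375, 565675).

275

gcd(6875, 1375): 6875 = 5·1375 + 0 → 1375
gcd(1375, 565675): 565675 = 411·1375 + 550; 1375 = 2·550 + 275; 550 = 2·275 + 0 → 275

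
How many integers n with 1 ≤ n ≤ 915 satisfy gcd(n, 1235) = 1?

Prime factors of 1235: 5, 13, 19. Count integers ≤ 915 divisible by none of them.
By inclusion–exclusion: 915 − ⌊915/5⌋ − ⌊915/13⌋ − ⌊915/19⌋ + ⌊915/65⌋ + ⌊915/95⌋ + ⌊915/247⌋ − ⌊915/1235⌋ = 640.

640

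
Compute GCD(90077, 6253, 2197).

gcd(90077, 6253): 90077 = 14·6253 + 2535; 6253 = 2·2535 + 1183; 2535 = 2·1183 + 169; 1183 = 7·169 + 0 → 169
gcd(169, 2197): 2197 = 13·169 + 0 → 169

169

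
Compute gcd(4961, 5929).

121

Euclid: 5929 = 1·4961 + 968; 4961 = 5·968 + 121; 968 = 8·121 + 0. Last nonzero remainder: 121.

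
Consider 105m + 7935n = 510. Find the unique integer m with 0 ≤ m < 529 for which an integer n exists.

156

gcd(105, 7935) = 15 (Euclid: 7935 = 75·105 + 60; 105 = 1·60 + 45; 60 = 1·45 + 15; 45 = 3·15 + 0), and 15 | 510.
Extended Euclid: 105·(-151) + 7935·(2) = 15. Scale by 34: m₀ = -5134.
General solution m = m₀ + 529t; reducing mod 529 gives m = 156 (and n = -2).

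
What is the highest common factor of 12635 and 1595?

5

12635 = 5 · 7 · 19²
1595 = 5 · 11 · 29
Common: 5 = 5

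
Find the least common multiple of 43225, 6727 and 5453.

43225 = 5² · 7 · 13 · 19; 6727 = 7 · 31²; 5453 = 7 · 19 · 41
lcm takes max exponent of each prime: 5² · 7 · 13 · 19 · 31² · 41 = 1703108225

1703108225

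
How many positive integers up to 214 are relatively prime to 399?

116

399 = 3·7·19. Inclusion–exclusion on these primes:
214 − ⌊214/3⌋ − ⌊214/7⌋ − ⌊214/19⌋ + ⌊214/21⌋ + ⌊214/57⌋ + ⌊214/133⌋ − ⌊214/399⌋ = 116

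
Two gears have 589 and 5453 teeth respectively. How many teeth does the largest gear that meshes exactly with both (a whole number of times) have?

Euclid: 5453 = 9·589 + 152; 589 = 3·152 + 133; 152 = 1·133 + 19; 133 = 7·19 + 0. Last nonzero remainder: 19.

19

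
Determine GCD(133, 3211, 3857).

19

gcd(133, 3211): 3211 = 24·133 + 19; 133 = 7·19 + 0 → 19
gcd(19, 3857): 3857 = 203·19 + 0 → 19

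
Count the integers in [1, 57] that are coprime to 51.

51 = 3·17. Inclusion–exclusion on these primes:
57 − ⌊57/3⌋ − ⌊57/17⌋ + ⌊57/51⌋ = 36

36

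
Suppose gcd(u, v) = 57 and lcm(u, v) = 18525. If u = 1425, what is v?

Using uv = gcd(u,v)·lcm(u,v) = 57·18525 = 1055925, we get v = 1055925/1425 = 741.

741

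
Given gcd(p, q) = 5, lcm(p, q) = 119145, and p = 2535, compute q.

Using pq = gcd(p,q)·lcm(p,q) = 5·119145 = 595725, we get q = 595725/2535 = 235.

235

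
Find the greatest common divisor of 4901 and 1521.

169

4901 = 13² · 29
1521 = 3² · 13²
Common: 13² = 169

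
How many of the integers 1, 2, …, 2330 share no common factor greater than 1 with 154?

908

Prime factors of 154: 2, 7, 11. Count integers ≤ 2330 divisible by none of them.
By inclusion–exclusion: 2330 − ⌊2330/2⌋ − ⌊2330/7⌋ − ⌊2330/11⌋ + ⌊2330/14⌋ + ⌊2330/22⌋ + ⌊2330/77⌋ − ⌊2330/154⌋ = 908.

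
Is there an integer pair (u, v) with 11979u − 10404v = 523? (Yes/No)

By Bézout, 11979u − 10404v = 523 has integer solutions iff gcd(11979, 10404) | 523.
Euclid: 11979 = 1·10404 + 1575; 10404 = 6·1575 + 954; 1575 = 1·954 + 621; 954 = 1·621 + 333; 621 = 1·333 + 288; 333 = 1·288 + 45; 288 = 6·45 + 18; 45 = 2·18 + 9; 18 = 2·9 + 0. gcd = 9; 523 mod 9 = 1. No.

No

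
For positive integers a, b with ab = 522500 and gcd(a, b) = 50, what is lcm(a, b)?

Since gcd(a,b)·lcm(a,b) = ab, lcm = 522500/50 = 10450.

10450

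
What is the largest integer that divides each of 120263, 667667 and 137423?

143

gcd(120263, 667667): 667667 = 5·120263 + 66352; 120263 = 1·66352 + 53911; 66352 = 1·53911 + 12441; 53911 = 4·12441 + 4147; 12441 = 3·4147 + 0 → 4147
gcd(4147, 137423): 137423 = 33·4147 + 572; 4147 = 7·572 + 143; 572 = 4·143 + 0 → 143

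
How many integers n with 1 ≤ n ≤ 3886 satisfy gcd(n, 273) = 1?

Prime factors of 273: 3, 7, 13. Count integers ≤ 3886 divisible by none of them.
By inclusion–exclusion: 3886 − ⌊3886/3⌋ − ⌊3886/7⌋ − ⌊3886/13⌋ + ⌊3886/21⌋ + ⌊3886/39⌋ + ⌊3886/91⌋ − ⌊3886/273⌋ = 2050.

2050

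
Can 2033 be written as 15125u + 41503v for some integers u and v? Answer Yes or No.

No

By Bézout, 15125u + 41503v = 2033 has integer solutions iff gcd(15125, 41503) | 2033.
Euclid: 41503 = 2·15125 + 11253; 15125 = 1·11253 + 3872; 11253 = 2·3872 + 3509; 3872 = 1·3509 + 363; 3509 = 9·363 + 242; 363 = 1·242 + 121; 242 = 2·121 + 0. gcd = 121; 2033 mod 121 = 97. No.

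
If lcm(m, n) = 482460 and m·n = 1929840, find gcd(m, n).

From gcd × lcm = mn: gcd = 1929840 / 482460 = 4.

4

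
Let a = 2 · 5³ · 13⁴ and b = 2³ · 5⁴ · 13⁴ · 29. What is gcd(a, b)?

min exponent per shared prime: 2 · 5³ · 13⁴ = 7140250

7140250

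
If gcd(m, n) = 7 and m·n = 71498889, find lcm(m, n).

gcd·lcm = product, so lcm = 71498889/7 = 10214127.

10214127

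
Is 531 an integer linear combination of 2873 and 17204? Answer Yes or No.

No

By Bézout, 2873p + 17204q = 531 has integer solutions iff gcd(2873, 17204) | 531.
Euclid: 17204 = 5·2873 + 2839; 2873 = 1·2839 + 34; 2839 = 83·34 + 17; 34 = 2·17 + 0. gcd = 17; 531 mod 17 = 4. No.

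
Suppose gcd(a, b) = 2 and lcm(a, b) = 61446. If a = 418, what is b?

a·b = gcd·lcm = 2·61446 = 122892, so b = 122892/418 = 294.

294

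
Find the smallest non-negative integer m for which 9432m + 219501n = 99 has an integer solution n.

Reduce mod 219501: 9432m ≡ 99 (mod 219501). With g = gcd(9432, 219501) = 9 dividing 99, divide through: 1048m ≡ 11 (mod 24389).
Since gcd(1048, 24389) = 1, m ≡ 11·(1048)⁻¹ ≡ 21992 (mod 24389). Smallest non-negative: 21992.

21992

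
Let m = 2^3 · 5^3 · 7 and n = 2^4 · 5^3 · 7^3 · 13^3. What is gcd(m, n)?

min exponent per shared prime: 2^3 · 5^3 · 7 = 7000

7000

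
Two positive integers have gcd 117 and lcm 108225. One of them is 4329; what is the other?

2925

u·v = gcd·lcm = 117·108225 = 12662325, so v = 12662325/4329 = 2925.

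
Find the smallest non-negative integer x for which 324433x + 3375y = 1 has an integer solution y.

1972

Reduce mod 3375: 324433x ≡ 1 (mod 3375). With g = gcd(324433, 3375) = 1 dividing 1, divide through: 324433x ≡ 1 (mod 3375).
Since gcd(324433, 3375) = 1, x ≡ 1·(324433)⁻¹ ≡ 1972 (mod 3375). Smallest non-negative: 1972.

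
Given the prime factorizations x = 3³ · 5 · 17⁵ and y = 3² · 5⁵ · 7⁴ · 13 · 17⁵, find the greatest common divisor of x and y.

63893565

min exponent per shared prime: 3² · 5 · 17⁵ = 63893565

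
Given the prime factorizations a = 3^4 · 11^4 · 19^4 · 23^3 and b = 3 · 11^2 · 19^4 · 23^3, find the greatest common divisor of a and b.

575578465341

min exponent per shared prime: 3 · 11^2 · 19^4 · 23^3 = 575578465341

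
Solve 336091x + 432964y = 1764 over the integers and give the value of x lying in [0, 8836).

7884

gcd(336091, 432964) = 49 (Euclid: 432964 = 1·336091 + 96873; 336091 = 3·96873 + 45472; 96873 = 2·45472 + 5929; 45472 = 7·5929 + 3969; 5929 = 1·3969 + 1960; 3969 = 2·1960 + 49; 1960 = 40·49 + 0), and 49 | 1764.
Extended Euclid: 336091·(219) + 432964·(-170) = 49. Scale by 36: x₀ = 7884.
General solution x = x₀ + 8836t; reducing mod 8836 gives x = 7884 (and y = -6120).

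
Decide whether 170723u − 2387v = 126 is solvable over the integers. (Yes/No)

Yes

By Bézout, 170723u − 2387v = 126 has integer solutions iff gcd(170723, 2387) | 126.
Euclid: 170723 = 71·2387 + 1246; 2387 = 1·1246 + 1141; 1246 = 1·1141 + 105; 1141 = 10·105 + 91; 105 = 1·91 + 14; 91 = 6·14 + 7; 14 = 2·7 + 0. gcd = 7; 126 mod 7 = 0. Yes.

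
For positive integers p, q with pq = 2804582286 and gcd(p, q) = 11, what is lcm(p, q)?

254962026

Since gcd(p,q)·lcm(p,q) = pq, lcm = 2804582286/11 = 254962026.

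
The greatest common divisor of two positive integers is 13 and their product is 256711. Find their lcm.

For any two positive integers, gcd × lcm equals their product. Hence lcm = 256711 / 13 = 19747.

19747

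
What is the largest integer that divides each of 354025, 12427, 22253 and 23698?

gcd(354025, 12427): 354025 = 28·12427 + 6069; 12427 = 2·6069 + 289; 6069 = 21·289 + 0 → 289
gcd(289, 22253): 22253 = 77·289 + 0 → 289
gcd(289, 23698): 23698 = 82·289 + 0 → 289

289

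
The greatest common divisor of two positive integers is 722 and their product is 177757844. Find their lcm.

246202

gcd·lcm = product, so lcm = 177757844/722 = 246202.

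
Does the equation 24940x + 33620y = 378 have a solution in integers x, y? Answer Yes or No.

gcd(24940, 33620): 33620 = 1·24940 + 8680; 24940 = 2·8680 + 7580; 8680 = 1·7580 + 1100; 7580 = 6·1100 + 980; 1100 = 1·980 + 120; 980 = 8·120 + 20; 120 = 6·20 + 0 → 20
20 does not divide 378, so a solution does not exist.

No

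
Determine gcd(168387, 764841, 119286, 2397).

3

gcd(168387, 764841): 764841 = 4·168387 + 91293; 168387 = 1·91293 + 77094; 91293 = 1·77094 + 14199; 77094 = 5·14199 + 6099; 14199 = 2·6099 + 2001; 6099 = 3·2001 + 96; 2001 = 20·96 + 81; 96 = 1·81 + 15; 81 = 5·15 + 6; 15 = 2·6 + 3; 6 = 2·3 + 0 → 3
gcd(3, 119286): 119286 = 39762·3 + 0 → 3
gcd(3, 2397): 2397 = 799·3 + 0 → 3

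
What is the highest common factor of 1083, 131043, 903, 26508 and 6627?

3

1083 = 3 · 19²; 131043 = 3 · 11² · 19²; 903 = 3 · 7 · 43; 26508 = 2² · 3 · 47²; 6627 = 3 · 47²
gcd takes min exponent of each prime: 3 = 3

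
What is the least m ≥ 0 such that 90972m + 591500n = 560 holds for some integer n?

19480

gcd(90972, 591500) = 28 (Euclid: 591500 = 6·90972 + 45668; 90972 = 1·45668 + 45304; 45668 = 1·45304 + 364; 45304 = 124·364 + 168; 364 = 2·168 + 28; 168 = 6·28 + 0), and 28 | 560.
Extended Euclid: 90972·(-3251) + 591500·(500) = 28. Scale by 20: m₀ = -65020.
General solution m = m₀ + 21125t; reducing mod 21125 gives m = 19480 (and n = -2996).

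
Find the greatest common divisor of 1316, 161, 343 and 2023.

7

gcd(1316, 161): 1316 = 8·161 + 28; 161 = 5·28 + 21; 28 = 1·21 + 7; 21 = 3·7 + 0 → 7
gcd(7, 343): 343 = 49·7 + 0 → 7
gcd(7, 2023): 2023 = 289·7 + 0 → 7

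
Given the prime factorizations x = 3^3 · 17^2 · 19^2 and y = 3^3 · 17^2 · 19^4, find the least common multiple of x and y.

max exponent per prime: 3^3 · 17^2 · 19^4 = 1016894763

1016894763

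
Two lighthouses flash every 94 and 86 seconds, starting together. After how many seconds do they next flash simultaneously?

94 = 2 · 47; 86 = 2 · 43
max exponents: 2 · 43 · 47 = 4042

4042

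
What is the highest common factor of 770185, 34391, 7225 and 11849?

770185 = 5 · 13 · 17² · 41; 34391 = 7 · 17³; 7225 = 5² · 17²; 11849 = 17² · 41
gcd takes min exponent of each prime: 17² = 289

289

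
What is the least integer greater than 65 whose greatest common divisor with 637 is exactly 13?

637 = 13·49. Any m with gcd(m, 637) = 13 is a multiple of 13, say 13s, with s coprime to 49.
Need s > 65/13, so s ≥ 6. First s ≥ 6 with gcd(s, 49) = 1 is s = 6. Thus m = 13·6 = 78.

78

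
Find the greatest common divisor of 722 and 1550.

722 = 2 · 19²
1550 = 2 · 5² · 31
Common: 2 = 2

2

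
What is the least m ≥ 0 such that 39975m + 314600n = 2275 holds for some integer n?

Euclid: 314600 = 7·39975 + 34775; 39975 = 1·34775 + 5200; 34775 = 6·5200 + 3575; 5200 = 1·3575 + 1625; 3575 = 2·1625 + 325; 1625 = 5·325 + 0 → gcd = 325; 2275 = 325·7.
Back-substitution yields 39975·(-181) + 314600·(23) = 325, so one solution is m = -181·7 = -1267, n = 23·7 = 161.
Solutions in m differ by 314600/325 = 968; the one in [0, 968) is -1267 mod 968 = 669.

669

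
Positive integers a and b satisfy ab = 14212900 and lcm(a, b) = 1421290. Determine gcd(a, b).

From gcd × lcm = ab: gcd = 14212900 / 1421290 = 10.

10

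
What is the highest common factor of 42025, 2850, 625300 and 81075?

42025 = 5² · 41²; 2850 = 2 · 3 · 5² · 19; 625300 = 2² · 5² · 13² · 37; 81075 = 3 · 5² · 23 · 47
gcd takes min exponent of each prime: 5² = 25

25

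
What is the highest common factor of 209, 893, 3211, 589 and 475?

19

gcd(209, 893): 893 = 4·209 + 57; 209 = 3·57 + 38; 57 = 1·38 + 19; 38 = 2·19 + 0 → 19
gcd(19, 3211): 3211 = 169·19 + 0 → 19
gcd(19, 589): 589 = 31·19 + 0 → 19
gcd(19, 475): 475 = 25·19 + 0 → 19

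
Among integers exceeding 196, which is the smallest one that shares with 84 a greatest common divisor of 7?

203

gcd(m, 84) = 7 forces 7 | m; write m = 7s. Then gcd(7s, 7·12) = 7·gcd(s, 12), so need gcd(s, 12) = 1.
7s > 196 gives s ≥ 29. The least s ≥ 29 coprime to 12 is 29, so m = 7·29 = 203.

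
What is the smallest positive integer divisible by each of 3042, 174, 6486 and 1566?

286090974

lcm(3042, 174) = 3042·174/gcd = 529308/6 = 88218
lcm(88218, 6486) = 88218·6486/gcd = 572181948/6 = 95363658
lcm(95363658, 1566) = 95363658·1566/gcd = 149339488428/522 = 286090974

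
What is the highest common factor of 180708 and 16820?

4

Euclid: 180708 = 10·16820 + 12508; 16820 = 1·12508 + 4312; 12508 = 2·4312 + 3884; 4312 = 1·3884 + 428; 3884 = 9·428 + 32; 428 = 13·32 + 12; 32 = 2·12 + 8; 12 = 1·8 + 4; 8 = 2·4 + 0. Last nonzero remainder: 4.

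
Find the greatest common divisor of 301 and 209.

Euclid: 301 = 1·209 + 92; 209 = 2·92 + 25; 92 = 3·25 + 17; 25 = 1·17 + 8; 17 = 2·8 + 1; 8 = 8·1 + 0. Last nonzero remainder: 1.

1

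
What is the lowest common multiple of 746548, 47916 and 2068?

812990772

lcm(746548, 47916) = 746548·47916/gcd = 35771593968/44 = 812990772
lcm(812990772, 2068) = 812990772·2068/gcd = 1681264916496/2068 = 812990772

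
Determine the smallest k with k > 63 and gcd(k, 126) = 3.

69

126 = 3·42. Any k with gcd(k, 126) = 3 is a multiple of 3, say 3s, with s coprime to 42.
Need s > 63/3, so s ≥ 22. First s ≥ 22 with gcd(s, 42) = 1 is s = 23. Thus k = 3·23 = 69.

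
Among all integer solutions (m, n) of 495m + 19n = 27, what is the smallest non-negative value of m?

8

Reduce mod 19: 495m ≡ 27 (mod 19). With g = gcd(495, 19) = 1 dividing 27, divide through: 495m ≡ 27 (mod 19).
Since gcd(495, 19) = 1, m ≡ 27·(495)⁻¹ ≡ 8 (mod 19). Smallest non-negative: 8.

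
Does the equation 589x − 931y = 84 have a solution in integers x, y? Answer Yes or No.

No

gcd(589, 931): 931 = 1·589 + 342; 589 = 1·342 + 247; 342 = 1·247 + 95; 247 = 2·95 + 57; 95 = 1·57 + 38; 57 = 1·38 + 19; 38 = 2·19 + 0 → 19
19 does not divide 84, so a solution does not exist.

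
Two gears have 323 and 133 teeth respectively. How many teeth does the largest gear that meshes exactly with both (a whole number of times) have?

19

323 = 17 · 19
133 = 7 · 19
Common: 19 = 19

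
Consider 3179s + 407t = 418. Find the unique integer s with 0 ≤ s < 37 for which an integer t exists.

21

Reduce mod 407: 3179s ≡ 418 (mod 407). With g = gcd(3179, 407) = 11 dividing 418, divide through: 289s ≡ 38 (mod 37).
Since gcd(289, 37) = 1, s ≡ 38·(289)⁻¹ ≡ 21 (mod 37). Smallest non-negative: 21.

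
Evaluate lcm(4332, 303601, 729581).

7362931452

lcm(4332, 303601) = 4332·303601/gcd = 1315199532/361 = 3643212
lcm(3643212, 729581) = 3643212·729581/gcd = 2658018254172/361 = 7362931452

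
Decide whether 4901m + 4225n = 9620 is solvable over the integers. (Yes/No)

No

By Bézout, 4901m + 4225n = 9620 has integer solutions iff gcd(4901, 4225) | 9620.
Euclid: 4901 = 1·4225 + 676; 4225 = 6·676 + 169; 676 = 4·169 + 0. gcd = 169; 9620 mod 169 = 156. No.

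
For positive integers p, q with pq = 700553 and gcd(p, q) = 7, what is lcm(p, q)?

100079

For any two positive integers, gcd × lcm equals their product. Hence lcm = 700553 / 7 = 100079.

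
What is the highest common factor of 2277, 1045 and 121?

gcd(2277, 1045): 2277 = 2·1045 + 187; 1045 = 5·187 + 110; 187 = 1·110 + 77; 110 = 1·77 + 33; 77 = 2·33 + 11; 33 = 3·11 + 0 → 11
gcd(11, 121): 121 = 11·11 + 0 → 11

11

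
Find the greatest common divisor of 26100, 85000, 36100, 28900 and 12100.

gcd(26100, 85000): 85000 = 3·26100 + 6700; 26100 = 3·6700 + 6000; 6700 = 1·6000 + 700; 6000 = 8·700 + 400; 700 = 1·400 + 300; 400 = 1·300 + 100; 300 = 3·100 + 0 → 100
gcd(100, 36100): 36100 = 361·100 + 0 → 100
gcd(100, 28900): 28900 = 289·100 + 0 → 100
gcd(100, 12100): 12100 = 121·100 + 0 → 100

100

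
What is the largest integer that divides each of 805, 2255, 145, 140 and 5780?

5

805 = 5 · 7 · 23; 2255 = 5 · 11 · 41; 145 = 5 · 29; 140 = 2² · 5 · 7; 5780 = 2² · 5 · 17²
gcd takes min exponent of each prime: 5 = 5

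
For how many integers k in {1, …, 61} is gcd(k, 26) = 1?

Prime factors of 26: 2, 13. Count integers ≤ 61 divisible by none of them.
By inclusion–exclusion: 61 − ⌊61/2⌋ − ⌊61/13⌋ + ⌊61/26⌋ = 29.

29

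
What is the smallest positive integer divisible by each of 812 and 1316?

38164

812 = 2² · 7 · 29; 1316 = 2² · 7 · 47
max exponents: 2² · 7 · 29 · 47 = 38164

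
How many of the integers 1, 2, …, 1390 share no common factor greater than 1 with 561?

Prime factors of 561: 3, 11, 17. Count integers ≤ 1390 divisible by none of them.
By inclusion–exclusion: 1390 − ⌊1390/3⌋ − ⌊1390/11⌋ − ⌊1390/17⌋ + ⌊1390/33⌋ + ⌊1390/51⌋ + ⌊1390/187⌋ − ⌊1390/561⌋ = 794.

794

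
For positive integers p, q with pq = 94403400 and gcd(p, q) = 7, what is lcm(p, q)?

13486200

gcd·lcm = product, so lcm = 94403400/7 = 13486200.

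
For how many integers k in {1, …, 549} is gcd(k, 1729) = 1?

Prime factors of 1729: 7, 13, 19. Count integers ≤ 549 divisible by none of them.
By inclusion–exclusion: 549 − ⌊549/7⌋ − ⌊549/13⌋ − ⌊549/19⌋ + ⌊549/91⌋ + ⌊549/133⌋ + ⌊549/247⌋ − ⌊549/1729⌋ = 413.

413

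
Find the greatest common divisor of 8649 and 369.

8649 = 3² · 31²
369 = 3² · 41
Common: 3² = 9

9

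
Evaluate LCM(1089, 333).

40293

1089 = 3² · 11²; 333 = 3² · 37
max exponents: 3² · 11² · 37 = 40293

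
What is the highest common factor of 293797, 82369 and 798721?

293797 = 7 · 19 · 47²; 82369 = 7² · 41²; 798721 = 7 · 11² · 23 · 41
gcd takes min exponent of each prime: 7 = 7

7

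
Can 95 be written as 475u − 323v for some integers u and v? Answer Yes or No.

Yes

gcd(475, 323): 475 = 1·323 + 152; 323 = 2·152 + 19; 152 = 8·19 + 0 → 19
19 divides 95, so a solution exists.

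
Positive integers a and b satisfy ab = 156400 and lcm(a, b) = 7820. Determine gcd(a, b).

gcd·lcm = product, so gcd = 156400/7820 = 20.

20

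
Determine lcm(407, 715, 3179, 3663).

407 = 11 · 37; 715 = 5 · 11 · 13; 3179 = 11 · 17²; 3663 = 3² · 11 · 37
lcm takes max exponent of each prime: 3² · 5 · 11 · 13 · 17² · 37 = 68809455

68809455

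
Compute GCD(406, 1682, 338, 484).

406 = 2 · 7 · 29; 1682 = 2 · 29²; 338 = 2 · 13²; 484 = 2² · 11²
gcd takes min exponent of each prime: 2 = 2

2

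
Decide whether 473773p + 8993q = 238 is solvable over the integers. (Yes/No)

gcd(473773, 8993): 473773 = 52·8993 + 6137; 8993 = 1·6137 + 2856; 6137 = 2·2856 + 425; 2856 = 6·425 + 306; 425 = 1·306 + 119; 306 = 2·119 + 68; 119 = 1·68 + 51; 68 = 1·51 + 17; 51 = 3·17 + 0 → 17
17 divides 238, so a solution exists.

Yes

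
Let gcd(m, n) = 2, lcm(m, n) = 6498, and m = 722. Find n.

18

m·n = gcd·lcm = 2·6498 = 12996, so n = 12996/722 = 18.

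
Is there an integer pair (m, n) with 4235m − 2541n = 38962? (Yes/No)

Yes

gcd(4235, 2541): 4235 = 1·2541 + 1694; 2541 = 1·1694 + 847; 1694 = 2·847 + 0 → 847
847 divides 38962, so a solution exists.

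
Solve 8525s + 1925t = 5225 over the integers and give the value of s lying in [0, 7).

4

Euclid: 8525 = 4·1925 + 825; 1925 = 2·825 + 275; 825 = 3·275 + 0 → gcd = 275; 5225 = 275·19.
Back-substitution yields 8525·(-2) + 1925·(9) = 275, so one solution is s = -2·19 = -38, t = 9·19 = 171.
Solutions in s differ by 1925/275 = 7; the one in [0, 7) is -38 mod 7 = 4.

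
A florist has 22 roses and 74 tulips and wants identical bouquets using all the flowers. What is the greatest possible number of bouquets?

2

22 = 2 · 11
74 = 2 · 37
Common: 2 = 2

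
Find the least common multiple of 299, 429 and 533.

299 = 13 · 23; 429 = 3 · 11 · 13; 533 = 13 · 41
lcm takes max exponent of each prime: 3 · 11 · 13 · 23 · 41 = 404547

404547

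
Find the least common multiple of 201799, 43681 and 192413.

1001124839

201799 = 13 · 19² · 43; 43681 = 11² · 19²; 192413 = 13 · 19² · 41
lcm takes max exponent of each prime: 11² · 13 · 19² · 41 · 43 = 1001124839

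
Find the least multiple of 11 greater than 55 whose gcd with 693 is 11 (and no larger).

88

gcd(t, 693) = 11 forces 11 | t; write t = 11s. Then gcd(11s, 11·63) = 11·gcd(s, 63), so need gcd(s, 63) = 1.
11s > 55 gives s ≥ 6. The least s ≥ 6 coprime to 63 is 8, so t = 11·8 = 88.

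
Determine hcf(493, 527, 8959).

17

gcd(493, 527): 527 = 1·493 + 34; 493 = 14·34 + 17; 34 = 2·17 + 0 → 17
gcd(17, 8959): 8959 = 527·17 + 0 → 17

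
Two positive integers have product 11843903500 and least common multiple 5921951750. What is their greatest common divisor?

2

From gcd × lcm = ab: gcd = 11843903500 / 5921951750 = 2.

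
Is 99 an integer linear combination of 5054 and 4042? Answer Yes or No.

No

gcd(5054, 4042): 5054 = 1·4042 + 1012; 4042 = 3·1012 + 1006; 1012 = 1·1006 + 6; 1006 = 167·6 + 4; 6 = 1·4 + 2; 4 = 2·2 + 0 → 2
2 does not divide 99, so a solution does not exist.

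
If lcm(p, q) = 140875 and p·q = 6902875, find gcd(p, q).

From gcd × lcm = pq: gcd = 6902875 / 140875 = 49.

49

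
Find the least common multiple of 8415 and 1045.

gcd first: 8415 = 8·1045 + 55; 1045 = 19·55 + 0 → gcd = 55
lcm = 8415·1045/gcd = 8793675/55 = 159885

159885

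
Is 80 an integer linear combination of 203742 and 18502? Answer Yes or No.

No

gcd(203742, 18502): 203742 = 11·18502 + 220; 18502 = 84·220 + 22; 220 = 10·22 + 0 → 22
22 does not divide 80, so a solution does not exist.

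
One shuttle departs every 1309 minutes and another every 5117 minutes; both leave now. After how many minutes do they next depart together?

1309 = 7 · 11 · 17; 5117 = 7 · 17 · 43
max exponents: 7 · 11 · 17 · 43 = 56287

56287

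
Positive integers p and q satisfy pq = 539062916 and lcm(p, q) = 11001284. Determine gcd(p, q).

gcd·lcm = product, so gcd = 539062916/11001284 = 49.

49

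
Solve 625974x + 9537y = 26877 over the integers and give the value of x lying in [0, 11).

Euclid: 625974 = 65·9537 + 6069; 9537 = 1·6069 + 3468; 6069 = 1·3468 + 2601; 3468 = 1·2601 + 867; 2601 = 3·867 + 0 → gcd = 867; 26877 = 867·31.
Back-substitution yields 625974·(-3) + 9537·(197) = 867, so one solution is x = -3·31 = -93, y = 197·31 = 6107.
Solutions in x differ by 9537/867 = 11; the one in [0, 11) is -93 mod 11 = 6.

6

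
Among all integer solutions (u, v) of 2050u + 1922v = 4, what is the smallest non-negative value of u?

Reduce mod 1922: 2050u ≡ 4 (mod 1922). With g = gcd(2050, 1922) = 2 dividing 4, divide through: 1025u ≡ 2 (mod 961).
Since gcd(1025, 961) = 1, u ≡ 2·(1025)⁻¹ ≡ 931 (mod 961). Smallest non-negative: 931.

931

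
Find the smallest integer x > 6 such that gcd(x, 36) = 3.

15

36 = 3·12. Any x with gcd(x, 36) = 3 is a multiple of 3, say 3s, with s coprime to 12.
Need s > 6/3, so s ≥ 3. First s ≥ 3 with gcd(s, 12) = 1 is s = 5. Thus x = 3·5 = 15.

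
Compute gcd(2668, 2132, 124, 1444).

4

2668 = 2² · 23 · 29; 2132 = 2² · 13 · 41; 124 = 2² · 31; 1444 = 2² · 19²
gcd takes min exponent of each prime: 2² = 4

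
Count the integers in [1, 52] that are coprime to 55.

38

Prime factors of 55: 5, 11. Count integers ≤ 52 divisible by none of them.
By inclusion–exclusion: 52 − ⌊52/5⌋ − ⌊52/11⌋ + ⌊52/55⌋ = 38.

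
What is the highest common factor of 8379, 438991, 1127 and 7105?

gcd(8379, 438991): 438991 = 52·8379 + 3283; 8379 = 2·3283 + 1813; 3283 = 1·1813 + 1470; 1813 = 1·1470 + 343; 1470 = 4·343 + 98; 343 = 3·98 + 49; 98 = 2·49 + 0 → 49
gcd(49, 1127): 1127 = 23·49 + 0 → 49
gcd(49, 7105): 7105 = 145·49 + 0 → 49

49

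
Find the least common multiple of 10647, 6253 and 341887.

113848371

10647 = 3² · 7 · 13²; 6253 = 13² · 37; 341887 = 7 · 13² · 17²
lcm takes max exponent of each prime: 3² · 7 · 13² · 17² · 37 = 113848371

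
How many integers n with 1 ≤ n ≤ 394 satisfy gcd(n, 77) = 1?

Prime factors of 77: 7, 11. Count integers ≤ 394 divisible by none of them.
By inclusion–exclusion: 394 − ⌊394/7⌋ − ⌊394/11⌋ + ⌊394/77⌋ = 308.

308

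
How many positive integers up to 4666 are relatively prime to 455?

2954

455 = 5·7·13. Inclusion–exclusion on these primes:
4666 − ⌊4666/5⌋ − ⌊4666/7⌋ − ⌊4666/13⌋ + ⌊4666/35⌋ + ⌊4666/65⌋ + ⌊4666/91⌋ − ⌊4666/455⌋ = 2954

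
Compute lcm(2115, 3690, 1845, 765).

2948310

2115 = 3² · 5 · 47; 3690 = 2 · 3² · 5 · 41; 1845 = 3² · 5 · 41; 765 = 3² · 5 · 17
lcm takes max exponent of each prime: 2 · 3² · 5 · 17 · 41 · 47 = 2948310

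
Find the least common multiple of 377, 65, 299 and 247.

823745

lcm(377, 65) = 377·65/gcd = 24505/13 = 1885
lcm(1885, 299) = 1885·299/gcd = 563615/13 = 43355
lcm(43355, 247) = 43355·247/gcd = 10708685/13 = 823745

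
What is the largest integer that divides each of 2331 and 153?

Euclid: 2331 = 15·153 + 36; 153 = 4·36 + 9; 36 = 4·9 + 0. Last nonzero remainder: 9.

9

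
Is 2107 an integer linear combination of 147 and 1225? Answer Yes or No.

gcd(147, 1225): 1225 = 8·147 + 49; 147 = 3·49 + 0 → 49
49 divides 2107, so a solution exists.

Yes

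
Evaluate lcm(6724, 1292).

2171852

6724 = 2² · 41²; 1292 = 2² · 17 · 19
max exponents: 2² · 17 · 19 · 41² = 2171852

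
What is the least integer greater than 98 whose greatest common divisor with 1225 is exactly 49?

Multiples of 49 above 98: 49·3, 49·4, … . Need the cofactor coprime to 1225/49 = 25.
Checking s = 3, 4, … the first with gcd(s, 25) = 1 is s = 3, giving 147.

147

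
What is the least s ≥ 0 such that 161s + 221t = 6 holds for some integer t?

22

Reduce mod 221: 161s ≡ 6 (mod 221). With g = gcd(161, 221) = 1 dividing 6, divide through: 161s ≡ 6 (mod 221).
Since gcd(161, 221) = 1, s ≡ 6·(161)⁻¹ ≡ 22 (mod 221). Smallest non-negative: 22.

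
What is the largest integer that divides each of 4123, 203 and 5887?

7

gcd(4123, 203): 4123 = 20·203 + 63; 203 = 3·63 + 14; 63 = 4·14 + 7; 14 = 2·7 + 0 → 7
gcd(7, 5887): 5887 = 841·7 + 0 → 7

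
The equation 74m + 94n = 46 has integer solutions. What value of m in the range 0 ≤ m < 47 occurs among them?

Euclid: 94 = 1·74 + 20; 74 = 3·20 + 14; 20 = 1·14 + 6; 14 = 2·6 + 2; 6 = 3·2 + 0 → gcd = 2; 46 = 2·23.
Back-substitution yields 74·(14) + 94·(-11) = 2, so one solution is m = 14·23 = 322, n = -11·23 = -253.
Solutions in m differ by 94/2 = 47; the one in [0, 47) is 322 mod 47 = 40.

40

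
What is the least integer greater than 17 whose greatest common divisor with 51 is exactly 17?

34

gcd(k, 51) = 17 forces 17 | k; write k = 17s. Then gcd(17s, 17·3) = 17·gcd(s, 3), so need gcd(s, 3) = 1.
17s > 17 gives s ≥ 2. The least s ≥ 2 coprime to 3 is 2, so k = 17·2 = 34.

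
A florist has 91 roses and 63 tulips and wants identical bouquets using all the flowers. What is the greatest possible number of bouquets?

7

Euclid: 91 = 1·63 + 28; 63 = 2·28 + 7; 28 = 4·7 + 0. Last nonzero remainder: 7.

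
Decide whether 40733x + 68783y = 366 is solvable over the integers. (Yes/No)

By Bézout, 40733x + 68783y = 366 has integer solutions iff gcd(40733, 68783) | 366.
Euclid: 68783 = 1·40733 + 28050; 40733 = 1·28050 + 12683; 28050 = 2·12683 + 2684; 12683 = 4·2684 + 1947; 2684 = 1·1947 + 737; 1947 = 2·737 + 473; 737 = 1·473 + 264; 473 = 1·264 + 209; 264 = 1·209 + 55; 209 = 3·55 + 44; 55 = 1·44 + 11; 44 = 4·11 + 0. gcd = 11; 366 mod 11 = 3. No.

No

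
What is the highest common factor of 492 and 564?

Euclid: 564 = 1·492 + 72; 492 = 6·72 + 60; 72 = 1·60 + 12; 60 = 5·12 + 0. Last nonzero remainder: 12.

12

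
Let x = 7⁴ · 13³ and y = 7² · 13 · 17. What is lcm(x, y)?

max exponent per prime: 7⁴ · 13³ · 17 = 89674949

89674949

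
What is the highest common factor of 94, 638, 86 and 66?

2

gcd(94, 638): 638 = 6·94 + 74; 94 = 1·74 + 20; 74 = 3·20 + 14; 20 = 1·14 + 6; 14 = 2·6 + 2; 6 = 3·2 + 0 → 2
gcd(2, 86): 86 = 43·2 + 0 → 2
gcd(2, 66): 66 = 33·2 + 0 → 2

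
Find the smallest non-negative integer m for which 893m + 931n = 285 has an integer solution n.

Euclid: 931 = 1·893 + 38; 893 = 23·38 + 19; 38 = 2·19 + 0 → gcd = 19; 285 = 19·15.
Back-substitution yields 893·(24) + 931·(-23) = 19, so one solution is m = 24·15 = 360, n = -23·15 = -345.
Solutions in m differ by 931/19 = 49; the one in [0, 49) is 360 mod 49 = 17.

17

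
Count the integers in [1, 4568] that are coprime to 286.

Prime factors of 286: 2, 11, 13. Count integers ≤ 4568 divisible by none of them.
By inclusion–exclusion: 4568 − ⌊4568/2⌋ − ⌊4568/11⌋ − ⌊4568/13⌋ + ⌊4568/22⌋ + ⌊4568/26⌋ + ⌊4568/143⌋ − ⌊4568/286⌋ = 1916.

1916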